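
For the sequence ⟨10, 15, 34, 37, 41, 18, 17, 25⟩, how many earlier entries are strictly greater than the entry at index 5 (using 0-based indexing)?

3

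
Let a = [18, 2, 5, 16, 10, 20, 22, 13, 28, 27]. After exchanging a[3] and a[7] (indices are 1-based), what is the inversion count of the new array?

17 inversions

Positions 3 and 7 hold 5 and 22; after swapping, the array is [18, 2, 22, 16, 10, 20, 5, 13, 28, 27].
Element-by-element contributions:
18: 5
2: 0
22: 5
16: 3
10: 1
20: 2
5: 0
13: 0
28: 1
27: 0
Sum: 5 + 0 + 5 + 3 + 1 + 2 + 0 + 0 + 1 + 0 = 17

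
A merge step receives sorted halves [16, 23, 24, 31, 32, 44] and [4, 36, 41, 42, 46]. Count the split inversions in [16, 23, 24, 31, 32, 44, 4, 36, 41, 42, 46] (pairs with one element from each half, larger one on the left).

9

Take each right-half value and tally the left-half values above it:
r = 4: 16, 23, 24, 31, 32, 44 → 6
r = 36: 44 → 1
r = 41: 44 → 1
r = 42: 44 → 1
r = 46: none → 0
Cross-inversions: 6 + 1 + 1 + 1 + 0 = 9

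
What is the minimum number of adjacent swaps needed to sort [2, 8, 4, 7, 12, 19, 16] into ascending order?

Minimum adjacent swaps = number of inversions (each swap of adjacent out-of-order elements removes one inversion and no swap can remove more).
Count inversions — for each element, later elements that are smaller:
2: none → 0
8: 4, 7 → 2
4: none → 0
7: none → 0
12: none → 0
19: 16 → 1
16: none → 0
Total inversions: 0 + 2 + 0 + 0 + 0 + 1 + 0 = 3

3 swaps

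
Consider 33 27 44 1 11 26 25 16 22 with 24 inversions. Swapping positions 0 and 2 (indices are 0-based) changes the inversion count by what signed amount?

+1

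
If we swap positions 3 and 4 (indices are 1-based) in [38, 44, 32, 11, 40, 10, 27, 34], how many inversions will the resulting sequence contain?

Positions 3 and 4 hold 32 and 11; after swapping, the array is [38, 44, 11, 32, 40, 10, 27, 34].
Sweep left to right; for each value list the smaller values that follow it:
38 → 11, 32, 10, 27, 34 → 5
44 → 11, 32, 40, 10, 27, 34 → 6
11 → 10 → 1
32 → 10, 27 → 2
40 → 10, 27, 34 → 3
10 → none → 0
27 → none → 0
34 → none → 0
Sum: 5 + 6 + 1 + 2 + 3 + 0 + 0 + 0 = 17

Inversions: 17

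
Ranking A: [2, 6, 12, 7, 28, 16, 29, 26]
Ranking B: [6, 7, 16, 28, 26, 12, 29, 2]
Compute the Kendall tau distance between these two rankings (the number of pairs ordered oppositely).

13

Assign each item its position (1..8) in the first ordering, then rewrite the second ordering as that position sequence:
positions: 2→1, 6→2, 12→3, 7→4, 28→5, 16→6, 29→7, 26→8
second ordering as positions: [2, 4, 6, 5, 8, 3, 7, 1]
Discordant pairs = inversions in this position sequence.
2: 1 → 1
4: 3, 1 → 2
6: 5, 3, 1 → 3
5: 3, 1 → 2
8: 3, 7, 1 → 3
3: 1 → 1
7: 1 → 1
1: 0
Total: 1 + 2 + 3 + 2 + 3 + 1 + 1 + 0 = 13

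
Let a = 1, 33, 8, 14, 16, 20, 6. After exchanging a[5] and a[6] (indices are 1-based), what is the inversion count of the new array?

10

Positions 5 and 6 hold 16 and 20; after swapping, the array is [1, 33, 8, 14, 20, 16, 6].
Sweep left to right; for each value list the smaller values that follow it:
1 → none → 0
33 → 8, 14, 20, 16, 6 → 5
8 → 6 → 1
14 → 6 → 1
20 → 16, 6 → 2
16 → 6 → 1
6 → none → 0
Sum: 0 + 5 + 1 + 1 + 2 + 1 + 0 = 10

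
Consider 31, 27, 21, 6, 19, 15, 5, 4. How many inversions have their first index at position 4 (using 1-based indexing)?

2

The element at index 4 is 6.
Elements after it: 19, 15, 5, 4
Those smaller than 6: 5, 4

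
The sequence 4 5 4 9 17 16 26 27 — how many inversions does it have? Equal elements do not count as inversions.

Count, for each position, how many later elements it exceeds:
4 → none → 0
5 → 4 → 1
4 → none → 0
9 → none → 0
17 → 16 → 1
16 → none → 0
26 → none → 0
27 → none → 0
Sum: 0 + 1 + 0 + 0 + 1 + 0 + 0 + 0 = 2

2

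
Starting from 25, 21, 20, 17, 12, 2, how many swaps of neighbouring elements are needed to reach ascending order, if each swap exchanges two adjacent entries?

15 adjacent swaps

The minimum number of adjacent swaps to sort an array equals its inversion count, since every such swap removes exactly one inversion.
Count inversions — for each element, later elements that are smaller:
25: 21, 20, 17, 12, 2 → 5
21: 20, 17, 12, 2 → 4
20: 17, 12, 2 → 3
17: 12, 2 → 2
12: 2 → 1
2: none → 0
Total inversions: 5 + 4 + 3 + 2 + 1 + 0 = 15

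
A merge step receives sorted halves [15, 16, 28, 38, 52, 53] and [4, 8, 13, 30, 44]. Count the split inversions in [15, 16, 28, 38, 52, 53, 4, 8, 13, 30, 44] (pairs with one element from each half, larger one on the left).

Cross-inversions: 23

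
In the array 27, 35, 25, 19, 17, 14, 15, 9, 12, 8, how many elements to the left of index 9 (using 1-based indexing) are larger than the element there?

7

The element at index 9 is 12.
Elements before it: 27, 35, 25, 19, 17, 14, 15, 9
Those larger than 12: 27, 35, 25, 19, 17, 14, 15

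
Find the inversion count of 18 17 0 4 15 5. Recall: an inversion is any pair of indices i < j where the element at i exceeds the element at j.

10 out-of-order pairs

For each element, count later entries that are smaller:
18 → 17, 0, 4, 15, 5 → 5
17 → 0, 4, 15, 5 → 4
0 → none → 0
4 → none → 0
15 → 5 → 1
5 → none → 0
Sum: 5 + 4 + 0 + 0 + 1 + 0 = 10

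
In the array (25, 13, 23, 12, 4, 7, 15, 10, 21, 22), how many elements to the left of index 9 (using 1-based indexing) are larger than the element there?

The element at index 9 is 21.
Elements before it: 25, 13, 23, 12, 4, 7, 15, 10
Those larger than 21: 25, 23

2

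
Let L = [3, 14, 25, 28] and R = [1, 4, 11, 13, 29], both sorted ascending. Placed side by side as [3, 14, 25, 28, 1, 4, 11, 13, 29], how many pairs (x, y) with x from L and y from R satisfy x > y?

13 split inversions

Count, for every r in R, how many entries of L exceed r:
r = 1: 3, 14, 25, 28 → 4
r = 4: 14, 25, 28 → 3
r = 11: 14, 25, 28 → 3
r = 13: 14, 25, 28 → 3
r = 29: none → 0
Cross-inversions: 4 + 3 + 3 + 3 + 0 = 13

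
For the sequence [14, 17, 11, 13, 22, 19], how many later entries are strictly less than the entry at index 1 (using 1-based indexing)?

The element at index 1 is 14.
Elements after it: 17, 11, 13, 22, 19
Those smaller than 14: 11, 13

2 such elements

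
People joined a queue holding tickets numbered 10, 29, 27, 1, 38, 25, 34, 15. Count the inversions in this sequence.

For each element, count later entries that are smaller:
10 → 1 → 1
29 → 27, 1, 25, 15 → 4
27 → 1, 25, 15 → 3
1 → none → 0
38 → 25, 34, 15 → 3
25 → 15 → 1
34 → 15 → 1
15 → none → 0
Sum: 1 + 4 + 3 + 0 + 3 + 1 + 1 + 0 = 13

13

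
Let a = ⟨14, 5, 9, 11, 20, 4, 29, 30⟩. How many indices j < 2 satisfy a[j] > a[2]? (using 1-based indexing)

1

The element at index 2 is 5.
Elements before it: 14
Those larger than 5: 14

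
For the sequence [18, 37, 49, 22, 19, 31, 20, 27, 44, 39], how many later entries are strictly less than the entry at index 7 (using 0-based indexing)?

The element at index 7 is 27.
Elements after it: 44, 39
None of them are smaller than 27.

0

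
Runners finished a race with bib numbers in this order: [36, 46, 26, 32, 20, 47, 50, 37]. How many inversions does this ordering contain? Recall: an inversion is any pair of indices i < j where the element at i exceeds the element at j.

11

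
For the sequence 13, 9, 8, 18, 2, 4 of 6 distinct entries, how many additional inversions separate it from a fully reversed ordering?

Maximum inversions for 6 distinct elements is C(6, 2) = 6·5/2 = 15.
Current inversions — for each element, count later smaller elements:
13: 4
9: 3
8: 2
18: 2
2: 0
4: 0
Current total: 4 + 3 + 2 + 2 + 0 + 0 = 11
Shortfall: 15 − 11 = 4

4 inversions short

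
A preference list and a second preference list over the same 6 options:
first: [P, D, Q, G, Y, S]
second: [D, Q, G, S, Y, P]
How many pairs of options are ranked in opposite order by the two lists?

6

Assign each item its position (1..6) in the first ordering, then rewrite the second ordering as that position sequence:
positions: P→1, D→2, Q→3, G→4, Y→5, S→6
second ordering as positions: [2, 3, 4, 6, 5, 1]
Discordant pairs = inversions in this position sequence.
2: 1 → 1
3: 1 → 1
4: 1 → 1
6: 5, 1 → 2
5: 1 → 1
1: 0
Total: 1 + 1 + 1 + 2 + 1 + 0 = 6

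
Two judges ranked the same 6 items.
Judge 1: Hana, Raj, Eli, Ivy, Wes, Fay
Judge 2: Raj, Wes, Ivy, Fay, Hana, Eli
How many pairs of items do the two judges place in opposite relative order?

8

Assign each item its position (1..6) in the first ordering, then rewrite the second ordering as that position sequence:
positions: Hana→1, Raj→2, Eli→3, Ivy→4, Wes→5, Fay→6
second ordering as positions: [2, 5, 4, 6, 1, 3]
Discordant pairs = inversions in this position sequence.
2: 1 → 1
5: 4, 1, 3 → 3
4: 1, 3 → 2
6: 1, 3 → 2
1: 0
3: 0
Total: 1 + 3 + 2 + 2 + 0 + 0 = 8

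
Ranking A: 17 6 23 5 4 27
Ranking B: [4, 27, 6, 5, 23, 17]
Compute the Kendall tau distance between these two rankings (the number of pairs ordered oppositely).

Assign each item its position (1..6) in the first ordering, then rewrite the second ordering as that position sequence:
positions: 17→1, 6→2, 23→3, 5→4, 4→5, 27→6
second ordering as positions: [5, 6, 2, 4, 3, 1]
Discordant pairs = inversions in this position sequence.
5: 2, 4, 3, 1 → 4
6: 2, 4, 3, 1 → 4
2: 1 → 1
4: 3, 1 → 2
3: 1 → 1
1: 0
Total: 4 + 4 + 1 + 2 + 1 + 0 = 12

There are 12 discordant pairs.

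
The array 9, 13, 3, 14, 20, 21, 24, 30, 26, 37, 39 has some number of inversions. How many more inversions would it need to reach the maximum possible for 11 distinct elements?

Maximum inversions for 11 distinct elements is C(11, 2) = 11·10/2 = 55.
Current inversions — for each element, count later smaller elements:
9: 1
13: 1
3: 0
14: 0
20: 0
21: 0
24: 0
30: 1
26: 0
37: 0
39: 0
Current total: 1 + 1 + 0 + 0 + 0 + 0 + 0 + 1 + 0 + 0 + 0 = 3
Shortfall: 55 − 3 = 52

52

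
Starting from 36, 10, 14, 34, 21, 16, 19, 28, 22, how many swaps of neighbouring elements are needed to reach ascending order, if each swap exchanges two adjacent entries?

Minimum adjacent swaps = number of inversions (each swap of adjacent out-of-order elements removes one inversion and no swap can remove more).
Count inversions — for each element, later elements that are smaller:
36: 10, 14, 34, 21, 16, 19, 28, 22 → 8
10: none → 0
14: none → 0
34: 21, 16, 19, 28, 22 → 5
21: 16, 19 → 2
16: none → 0
19: none → 0
28: 22 → 1
22: none → 0
Total inversions: 8 + 0 + 0 + 5 + 2 + 0 + 0 + 1 + 0 = 16

16 swaps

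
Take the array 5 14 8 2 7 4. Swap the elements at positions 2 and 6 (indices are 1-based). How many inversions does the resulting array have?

There are 5 inversions.

Positions 2 and 6 hold 14 and 4; after swapping, the array is [5, 4, 8, 2, 7, 14].
Sweep left to right; for each value list the smaller values that follow it:
5 → 4, 2 → 2
4 → 2 → 1
8 → 2, 7 → 2
2 → none → 0
7 → none → 0
14 → none → 0
Sum: 2 + 1 + 2 + 0 + 0 + 0 = 5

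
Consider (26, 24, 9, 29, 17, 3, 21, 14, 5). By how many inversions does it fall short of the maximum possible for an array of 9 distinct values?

Maximum inversions for 9 distinct elements is C(9, 2) = 9·8/2 = 36.
Current inversions — for each element, count later smaller elements:
26: 7
24: 6
9: 2
29: 5
17: 3
3: 0
21: 2
14: 1
5: 0
Current total: 7 + 6 + 2 + 5 + 3 + 0 + 2 + 1 + 0 = 26
Shortfall: 36 − 26 = 10

10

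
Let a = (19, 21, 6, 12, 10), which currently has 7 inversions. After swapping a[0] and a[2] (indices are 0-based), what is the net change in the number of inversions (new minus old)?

Positions 0 and 2 hold 19 and 6; after swapping, the array is [6, 21, 19, 12, 10].
Element-by-element contributions:
6: 0
21: 3
19: 2
12: 1
10: 0
Sum: 0 + 3 + 2 + 1 + 0 = 6
Change: 6 − 7 = -1

-1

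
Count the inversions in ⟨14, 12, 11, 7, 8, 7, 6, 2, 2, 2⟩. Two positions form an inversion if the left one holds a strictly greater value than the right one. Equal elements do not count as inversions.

40

Sweep left to right; for each value list the smaller values that follow it:
14: 9
12: 8
11: 7
7: 4
8: 5
7: 4
6: 3
2: 0
2: 0
2: 0
Sum: 9 + 8 + 7 + 4 + 5 + 4 + 3 + 0 + 0 + 0 = 40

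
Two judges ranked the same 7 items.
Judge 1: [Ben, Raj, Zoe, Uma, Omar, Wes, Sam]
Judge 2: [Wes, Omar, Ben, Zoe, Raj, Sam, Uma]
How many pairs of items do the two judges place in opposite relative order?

Assign each item its position (1..7) in the first ordering, then rewrite the second ordering as that position sequence:
positions: Ben→1, Raj→2, Zoe→3, Uma→4, Omar→5, Wes→6, Sam→7
second ordering as positions: [6, 5, 1, 3, 2, 7, 4]
Discordant pairs = inversions in this position sequence.
6: 5, 1, 3, 2, 4 → 5
5: 1, 3, 2, 4 → 4
1: 0
3: 2 → 1
2: 0
7: 4 → 1
4: 0
Total: 5 + 4 + 0 + 1 + 0 + 1 + 0 = 11

11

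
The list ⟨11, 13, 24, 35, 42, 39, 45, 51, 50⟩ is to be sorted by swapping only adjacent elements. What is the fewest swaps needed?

2 adjacent swaps

The minimum number of adjacent swaps to sort an array equals its inversion count, since every such swap removes exactly one inversion.
Count inversions — for each element, later elements that are smaller:
11: none → 0
13: none → 0
24: none → 0
35: none → 0
42: 39 → 1
39: none → 0
45: none → 0
51: 50 → 1
50: none → 0
Total inversions: 0 + 0 + 0 + 0 + 1 + 0 + 0 + 1 + 0 = 2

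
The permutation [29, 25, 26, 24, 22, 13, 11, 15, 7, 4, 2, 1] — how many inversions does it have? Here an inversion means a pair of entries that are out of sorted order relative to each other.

There are 63 out-of-order pairs.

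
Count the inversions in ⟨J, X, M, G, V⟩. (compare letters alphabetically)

5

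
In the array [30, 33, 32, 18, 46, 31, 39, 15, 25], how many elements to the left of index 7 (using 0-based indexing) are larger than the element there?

The element at index 7 is 15.
Elements before it: 30, 33, 32, 18, 46, 31, 39
Those larger than 15: 30, 33, 32, 18, 46, 31, 39

7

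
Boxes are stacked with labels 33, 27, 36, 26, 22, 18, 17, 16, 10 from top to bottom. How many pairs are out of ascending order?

34 inversions

For each element, count later entries that are smaller:
33 → 27, 26, 22, 18, 17, 16, 10 → 7
27 → 26, 22, 18, 17, 16, 10 → 6
36 → 26, 22, 18, 17, 16, 10 → 6
26 → 22, 18, 17, 16, 10 → 5
22 → 18, 17, 16, 10 → 4
18 → 17, 16, 10 → 3
17 → 16, 10 → 2
16 → 10 → 1
10 → none → 0
Sum: 7 + 6 + 6 + 5 + 4 + 3 + 2 + 1 + 0 = 34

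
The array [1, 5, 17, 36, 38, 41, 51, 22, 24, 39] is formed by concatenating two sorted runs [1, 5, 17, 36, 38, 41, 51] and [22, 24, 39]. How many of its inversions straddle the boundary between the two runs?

10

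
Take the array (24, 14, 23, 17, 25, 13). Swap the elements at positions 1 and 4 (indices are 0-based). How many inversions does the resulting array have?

Positions 1 and 4 hold 14 and 25; after swapping, the array is [24, 25, 23, 17, 14, 13].
For each element, count later entries that are smaller:
24: 4
25: 4
23: 3
17: 2
14: 1
13: 0
Sum: 4 + 4 + 3 + 2 + 1 + 0 = 14

There are 14 inversions.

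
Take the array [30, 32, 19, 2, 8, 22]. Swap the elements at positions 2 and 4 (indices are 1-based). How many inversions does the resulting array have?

There are 7 inversions.

Positions 2 and 4 hold 32 and 2; after swapping, the array is [30, 2, 19, 32, 8, 22].
For each element, count later entries that are smaller:
30 → 2, 19, 8, 22 → 4
2 → none → 0
19 → 8 → 1
32 → 8, 22 → 2
8 → none → 0
22 → none → 0
Sum: 4 + 0 + 1 + 2 + 0 + 0 = 7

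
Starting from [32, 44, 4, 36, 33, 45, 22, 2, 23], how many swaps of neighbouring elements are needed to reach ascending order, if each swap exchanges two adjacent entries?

22 swaps

Each adjacent swap fixes exactly one inversion, so the minimum swap count equals the number of inversions.
Count inversions — for each element, later elements that are smaller:
32: 4, 22, 2, 23 → 4
44: 4, 36, 33, 22, 2, 23 → 6
4: 2 → 1
36: 33, 22, 2, 23 → 4
33: 22, 2, 23 → 3
45: 22, 2, 23 → 3
22: 2 → 1
2: none → 0
23: none → 0
Total inversions: 4 + 6 + 1 + 4 + 3 + 3 + 1 + 0 + 0 = 22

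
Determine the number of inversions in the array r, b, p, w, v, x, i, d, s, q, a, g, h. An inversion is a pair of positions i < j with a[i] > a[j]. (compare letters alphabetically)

48 inversions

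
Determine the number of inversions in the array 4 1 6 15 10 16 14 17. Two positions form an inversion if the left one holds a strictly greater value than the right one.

Element-by-element contributions:
4: 1
1: 0
6: 0
15: 2
10: 0
16: 1
14: 0
17: 0
Sum: 1 + 0 + 0 + 2 + 0 + 1 + 0 + 0 = 4

Inversions: 4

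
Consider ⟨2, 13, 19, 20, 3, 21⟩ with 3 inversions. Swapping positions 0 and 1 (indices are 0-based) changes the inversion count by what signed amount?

Positions 0 and 1 hold 2 and 13; after swapping, the array is [13, 2, 19, 20, 3, 21].
Element-by-element contributions:
13 → 2, 3 → 2
2 → none → 0
19 → 3 → 1
20 → 3 → 1
3 → none → 0
21 → none → 0
Sum: 2 + 0 + 1 + 1 + 0 + 0 = 4
Change: 4 − 3 = +1

+1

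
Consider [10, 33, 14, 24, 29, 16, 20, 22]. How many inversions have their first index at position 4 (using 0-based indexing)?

3

The element at index 4 is 29.
Elements after it: 16, 20, 22
Those smaller than 29: 16, 20, 22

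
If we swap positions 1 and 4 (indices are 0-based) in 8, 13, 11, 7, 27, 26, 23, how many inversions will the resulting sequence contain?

There are 8 inversions.

Positions 1 and 4 hold 13 and 27; after swapping, the array is [8, 27, 11, 7, 13, 26, 23].
Sweep left to right; for each value list the smaller values that follow it:
8 → 7 → 1
27 → 11, 7, 13, 26, 23 → 5
11 → 7 → 1
7 → none → 0
13 → none → 0
26 → 23 → 1
23 → none → 0
Sum: 1 + 5 + 1 + 0 + 0 + 1 + 0 = 8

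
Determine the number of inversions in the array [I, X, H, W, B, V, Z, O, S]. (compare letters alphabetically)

17

For each element, count later entries that are smaller:
I → H, B → 2
X → H, W, B, V, O, S → 6
H → B → 1
W → B, V, O, S → 4
B → none → 0
V → O, S → 2
Z → O, S → 2
O → none → 0
S → none → 0
Sum: 2 + 6 + 1 + 4 + 0 + 2 + 2 + 0 + 0 = 17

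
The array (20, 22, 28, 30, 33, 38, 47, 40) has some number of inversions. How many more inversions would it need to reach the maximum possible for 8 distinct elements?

27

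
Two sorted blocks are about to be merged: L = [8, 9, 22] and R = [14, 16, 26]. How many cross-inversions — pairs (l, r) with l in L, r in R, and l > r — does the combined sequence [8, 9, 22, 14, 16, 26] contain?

Count, for every r in R, how many entries of L exceed r:
r = 14: 22 → 1
r = 16: 22 → 1
r = 26: none → 0
Cross-inversions: 1 + 1 + 0 = 2

2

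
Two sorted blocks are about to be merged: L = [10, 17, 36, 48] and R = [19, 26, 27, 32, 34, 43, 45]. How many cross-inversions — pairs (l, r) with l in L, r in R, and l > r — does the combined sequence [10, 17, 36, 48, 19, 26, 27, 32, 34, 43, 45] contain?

12 cross-inversions

Take each right-half value and tally the left-half values above it:
r = 19: 36, 48 → 2
r = 26: 36, 48 → 2
r = 27: 36, 48 → 2
r = 32: 36, 48 → 2
r = 34: 36, 48 → 2
r = 43: 48 → 1
r = 45: 48 → 1
Cross-inversions: 2 + 2 + 2 + 2 + 2 + 1 + 1 = 12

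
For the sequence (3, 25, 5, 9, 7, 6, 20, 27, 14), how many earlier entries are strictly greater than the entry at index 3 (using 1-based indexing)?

1

The element at index 3 is 5.
Elements before it: 3, 25
Those larger than 5: 25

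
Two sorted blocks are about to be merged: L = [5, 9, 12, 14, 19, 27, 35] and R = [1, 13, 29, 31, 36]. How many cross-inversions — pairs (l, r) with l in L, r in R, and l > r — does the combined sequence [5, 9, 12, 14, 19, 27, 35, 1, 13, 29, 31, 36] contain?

13 cross-inversions

For each element r of the right run, count left-run elements greater than r:
r = 1: 5, 9, 12, 14, 19, 27, 35 → 7
r = 13: 14, 19, 27, 35 → 4
r = 29: 35 → 1
r = 31: 35 → 1
r = 36: none → 0
Cross-inversions: 7 + 4 + 1 + 1 + 0 = 13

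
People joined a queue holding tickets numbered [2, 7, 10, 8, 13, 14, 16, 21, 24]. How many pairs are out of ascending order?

1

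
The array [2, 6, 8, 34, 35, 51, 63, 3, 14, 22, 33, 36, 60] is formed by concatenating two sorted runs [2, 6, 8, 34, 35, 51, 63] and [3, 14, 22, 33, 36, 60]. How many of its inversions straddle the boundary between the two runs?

Count, for every r in R, how many entries of L exceed r:
r = 3: 6, 8, 34, 35, 51, 63 → 6
r = 14: 34, 35, 51, 63 → 4
r = 22: 34, 35, 51, 63 → 4
r = 33: 34, 35, 51, 63 → 4
r = 36: 51, 63 → 2
r = 60: 63 → 1
Cross-inversions: 6 + 4 + 4 + 4 + 2 + 1 = 21

21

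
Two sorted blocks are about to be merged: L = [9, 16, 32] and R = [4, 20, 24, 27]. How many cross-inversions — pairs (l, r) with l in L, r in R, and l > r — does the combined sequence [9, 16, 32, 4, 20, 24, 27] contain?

6

Take each right-half value and tally the left-half values above it:
r = 4: 9, 16, 32 → 3
r = 20: 32 → 1
r = 24: 32 → 1
r = 27: 32 → 1
Cross-inversions: 3 + 1 + 1 + 1 = 6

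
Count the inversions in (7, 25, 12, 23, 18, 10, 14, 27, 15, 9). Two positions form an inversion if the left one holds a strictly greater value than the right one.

For each element, count later entries that are smaller:
7 → none → 0
25 → 12, 23, 18, 10, 14, 15, 9 → 7
12 → 10, 9 → 2
23 → 18, 10, 14, 15, 9 → 5
18 → 10, 14, 15, 9 → 4
10 → 9 → 1
14 → 9 → 1
27 → 15, 9 → 2
15 → 9 → 1
9 → none → 0
Sum: 0 + 7 + 2 + 5 + 4 + 1 + 1 + 2 + 1 + 0 = 23

23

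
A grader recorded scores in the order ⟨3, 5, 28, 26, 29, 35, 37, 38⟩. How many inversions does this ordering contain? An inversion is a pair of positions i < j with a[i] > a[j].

Sweep left to right; for each value list the smaller values that follow it:
3 → none → 0
5 → none → 0
28 → 26 → 1
26 → none → 0
29 → none → 0
35 → none → 0
37 → none → 0
38 → none → 0
Sum: 0 + 0 + 1 + 0 + 0 + 0 + 0 + 0 = 1

1 inversion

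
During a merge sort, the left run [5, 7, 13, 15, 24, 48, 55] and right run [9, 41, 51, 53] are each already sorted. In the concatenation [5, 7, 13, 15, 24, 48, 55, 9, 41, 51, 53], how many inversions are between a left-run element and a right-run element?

Take each right-half value and tally the left-half values above it:
r = 9: 13, 15, 24, 48, 55 → 5
r = 41: 48, 55 → 2
r = 51: 55 → 1
r = 53: 55 → 1
Cross-inversions: 5 + 2 + 1 + 1 = 9

There are 9 split inversions.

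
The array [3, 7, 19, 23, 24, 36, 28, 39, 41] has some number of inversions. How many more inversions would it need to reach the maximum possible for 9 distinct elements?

35 inversions short

Maximum inversions for 9 distinct elements is C(9, 2) = 9·8/2 = 36.
Current inversions — for each element, count later smaller elements:
3: 0
7: 0
19: 0
23: 0
24: 0
36: 1
28: 0
39: 0
41: 0
Current total: 0 + 0 + 0 + 0 + 0 + 1 + 0 + 0 + 0 = 1
Shortfall: 36 − 1 = 35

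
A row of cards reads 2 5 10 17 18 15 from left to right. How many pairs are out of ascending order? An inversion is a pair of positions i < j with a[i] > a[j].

2

Element-by-element contributions:
2 → none → 0
5 → none → 0
10 → none → 0
17 → 15 → 1
18 → 15 → 1
15 → none → 0
Sum: 0 + 0 + 0 + 1 + 1 + 0 = 2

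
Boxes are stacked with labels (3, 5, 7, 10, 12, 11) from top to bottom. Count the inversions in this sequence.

Inversion pairs (indices are 1-based):
(5,6): 12 > 11
That's 1 pair.

1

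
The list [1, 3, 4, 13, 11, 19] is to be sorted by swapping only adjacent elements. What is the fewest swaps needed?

Minimum adjacent swaps = number of inversions (each swap of adjacent out-of-order elements removes one inversion and no swap can remove more).
Count inversions — for each element, later elements that are smaller:
1: none → 0
3: none → 0
4: none → 0
13: 11 → 1
11: none → 0
19: none → 0
Total inversions: 0 + 0 + 0 + 1 + 0 + 0 = 1

1 swap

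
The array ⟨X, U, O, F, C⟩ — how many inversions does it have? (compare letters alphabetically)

10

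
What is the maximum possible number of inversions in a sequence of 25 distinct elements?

A reversed (strictly descending) arrangement makes every pair an inversion, giving C(25, 2) inversions.
C(25, 2) = 25·24/2 = 300

300 inversions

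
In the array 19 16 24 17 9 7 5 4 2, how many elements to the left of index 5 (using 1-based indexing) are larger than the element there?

4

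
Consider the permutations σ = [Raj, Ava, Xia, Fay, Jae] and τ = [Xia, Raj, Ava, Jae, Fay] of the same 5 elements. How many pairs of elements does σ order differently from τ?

Assign each item its position (1..5) in the first ordering, then rewrite the second ordering as that position sequence:
positions: Raj→1, Ava→2, Xia→3, Fay→4, Jae→5
second ordering as positions: [3, 1, 2, 5, 4]
Discordant pairs = inversions in this position sequence.
3: 1, 2 → 2
1: 0
2: 0
5: 4 → 1
4: 0
Total: 2 + 0 + 0 + 1 + 0 = 3

Discordant pairs: 3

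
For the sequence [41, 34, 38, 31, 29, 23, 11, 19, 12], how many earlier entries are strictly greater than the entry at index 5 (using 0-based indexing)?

The element at index 5 is 23.
Elements before it: 41, 34, 38, 31, 29
Those larger than 23: 41, 34, 38, 31, 29

5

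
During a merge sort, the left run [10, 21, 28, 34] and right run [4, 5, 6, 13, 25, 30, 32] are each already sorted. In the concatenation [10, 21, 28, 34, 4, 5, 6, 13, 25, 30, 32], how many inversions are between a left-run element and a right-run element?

19 split inversions

Count, for every r in R, how many entries of L exceed r:
r = 4: 10, 21, 28, 34 → 4
r = 5: 10, 21, 28, 34 → 4
r = 6: 10, 21, 28, 34 → 4
r = 13: 21, 28, 34 → 3
r = 25: 28, 34 → 2
r = 30: 34 → 1
r = 32: 34 → 1
Cross-inversions: 4 + 4 + 4 + 3 + 2 + 1 + 1 = 19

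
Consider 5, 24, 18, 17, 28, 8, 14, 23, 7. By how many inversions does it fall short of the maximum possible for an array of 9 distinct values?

16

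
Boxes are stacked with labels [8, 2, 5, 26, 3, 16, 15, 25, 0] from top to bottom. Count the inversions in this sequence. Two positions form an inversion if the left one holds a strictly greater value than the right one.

17 inversions

For each element, count later entries that are smaller:
8 → 2, 5, 3, 0 → 4
2 → 0 → 1
5 → 3, 0 → 2
26 → 3, 16, 15, 25, 0 → 5
3 → 0 → 1
16 → 15, 0 → 2
15 → 0 → 1
25 → 0 → 1
0 → none → 0
Sum: 4 + 1 + 2 + 5 + 1 + 2 + 1 + 1 + 0 = 17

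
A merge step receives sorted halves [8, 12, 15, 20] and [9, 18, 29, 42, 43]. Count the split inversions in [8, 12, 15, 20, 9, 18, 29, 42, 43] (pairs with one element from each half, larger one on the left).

Take each right-half value and tally the left-half values above it:
r = 9: 12, 15, 20 → 3
r = 18: 20 → 1
r = 29: none → 0
r = 42: none → 0
r = 43: none → 0
Cross-inversions: 3 + 1 + 0 + 0 + 0 = 4

There are 4 cross-inversions.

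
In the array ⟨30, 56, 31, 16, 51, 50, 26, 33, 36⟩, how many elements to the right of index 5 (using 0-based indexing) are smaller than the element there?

The element at index 5 is 50.
Elements after it: 26, 33, 36
Those smaller than 50: 26, 33, 36

3 such elements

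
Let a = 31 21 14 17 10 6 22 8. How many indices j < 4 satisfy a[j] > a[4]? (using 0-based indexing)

The element at index 4 is 10.
Elements before it: 31, 21, 14, 17
Those larger than 10: 31, 21, 14, 17

4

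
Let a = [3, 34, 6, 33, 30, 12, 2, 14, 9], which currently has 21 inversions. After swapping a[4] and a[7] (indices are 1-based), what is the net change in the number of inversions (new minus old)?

-5

Positions 4 and 7 hold 33 and 2; after swapping, the array is [3, 34, 6, 2, 30, 12, 33, 14, 9].
For each element, count later entries that are smaller:
3: 1
34: 7
6: 1
2: 0
30: 3
12: 1
33: 2
14: 1
9: 0
Sum: 1 + 7 + 1 + 0 + 3 + 1 + 2 + 1 + 0 = 16
Change: 16 − 21 = -5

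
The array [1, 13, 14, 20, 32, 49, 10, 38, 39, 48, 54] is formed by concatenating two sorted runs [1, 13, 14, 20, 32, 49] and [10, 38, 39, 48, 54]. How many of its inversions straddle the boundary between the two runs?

Take each right-half value and tally the left-half values above it:
r = 10: 13, 14, 20, 32, 49 → 5
r = 38: 49 → 1
r = 39: 49 → 1
r = 48: 49 → 1
r = 54: none → 0
Cross-inversions: 5 + 1 + 1 + 1 + 0 = 8

There are 8 cross-inversions.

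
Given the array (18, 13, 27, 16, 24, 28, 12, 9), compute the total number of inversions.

17 out-of-order pairs

Count, for each position, how many later elements it exceeds:
18: 4
13: 2
27: 4
16: 2
24: 2
28: 2
12: 1
9: 0
Sum: 4 + 2 + 4 + 2 + 2 + 2 + 1 + 0 = 17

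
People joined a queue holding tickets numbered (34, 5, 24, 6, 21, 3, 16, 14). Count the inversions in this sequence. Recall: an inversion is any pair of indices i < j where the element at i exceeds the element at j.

18

For each element, count later entries that are smaller:
34 → 5, 24, 6, 21, 3, 16, 14 → 7
5 → 3 → 1
24 → 6, 21, 3, 16, 14 → 5
6 → 3 → 1
21 → 3, 16, 14 → 3
3 → none → 0
16 → 14 → 1
14 → none → 0
Sum: 7 + 1 + 5 + 1 + 3 + 0 + 1 + 0 = 18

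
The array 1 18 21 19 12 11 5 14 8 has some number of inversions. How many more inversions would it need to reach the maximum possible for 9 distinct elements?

14

Maximum inversions for 9 distinct elements is C(9, 2) = 9·8/2 = 36.
Current inversions — for each element, count later smaller elements:
1: 0
18: 5
21: 6
19: 5
12: 3
11: 2
5: 0
14: 1
8: 0
Current total: 0 + 5 + 6 + 5 + 3 + 2 + 0 + 1 + 0 = 22
Shortfall: 36 − 22 = 14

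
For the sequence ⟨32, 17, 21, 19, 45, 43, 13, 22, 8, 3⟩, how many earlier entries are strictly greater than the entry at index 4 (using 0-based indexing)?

0 such elements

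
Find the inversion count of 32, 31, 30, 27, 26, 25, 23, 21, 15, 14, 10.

Out-of-order pairs: 55

Count, for each position, how many later elements it exceeds:
32: 10
31: 9
30: 8
27: 7
26: 6
25: 5
23: 4
21: 3
15: 2
14: 1
10: 0
Sum: 10 + 9 + 8 + 7 + 6 + 5 + 4 + 3 + 2 + 1 + 0 = 55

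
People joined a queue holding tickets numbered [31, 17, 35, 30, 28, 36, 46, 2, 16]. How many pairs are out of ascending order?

20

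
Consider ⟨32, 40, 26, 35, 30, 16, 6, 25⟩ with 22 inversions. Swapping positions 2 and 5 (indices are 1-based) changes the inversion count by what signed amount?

Positions 2 and 5 hold 40 and 30; after swapping, the array is [32, 30, 26, 35, 40, 16, 6, 25].
Element-by-element contributions:
32: 5
30: 4
26: 3
35: 3
40: 3
16: 1
6: 0
25: 0
Sum: 5 + 4 + 3 + 3 + 3 + 1 + 0 + 0 = 19
Change: 19 − 22 = -3

-3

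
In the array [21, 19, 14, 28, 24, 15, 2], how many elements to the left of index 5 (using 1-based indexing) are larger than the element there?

1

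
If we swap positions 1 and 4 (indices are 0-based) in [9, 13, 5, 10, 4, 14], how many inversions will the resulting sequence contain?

2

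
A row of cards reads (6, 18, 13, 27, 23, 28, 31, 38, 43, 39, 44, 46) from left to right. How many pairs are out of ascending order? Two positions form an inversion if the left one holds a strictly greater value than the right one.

3 inversions

For each element, count later entries that are smaller:
6: 0
18: 1
13: 0
27: 1
23: 0
28: 0
31: 0
38: 0
43: 1
39: 0
44: 0
46: 0
Sum: 0 + 1 + 0 + 1 + 0 + 0 + 0 + 0 + 1 + 0 + 0 + 0 = 3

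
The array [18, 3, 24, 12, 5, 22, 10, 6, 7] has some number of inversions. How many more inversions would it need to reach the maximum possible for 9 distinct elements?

15 inversions short

Maximum inversions for 9 distinct elements is C(9, 2) = 9·8/2 = 36.
Current inversions — for each element, count later smaller elements:
18: 6
3: 0
24: 6
12: 4
5: 0
22: 3
10: 2
6: 0
7: 0
Current total: 6 + 0 + 6 + 4 + 0 + 3 + 2 + 0 + 0 = 21
Shortfall: 36 − 21 = 15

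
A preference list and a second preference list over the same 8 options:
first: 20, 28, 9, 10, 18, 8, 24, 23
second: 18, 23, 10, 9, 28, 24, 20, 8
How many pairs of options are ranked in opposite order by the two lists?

Assign each item its position (1..8) in the first ordering, then rewrite the second ordering as that position sequence:
positions: 20→1, 28→2, 9→3, 10→4, 18→5, 8→6, 24→7, 23→8
second ordering as positions: [5, 8, 4, 3, 2, 7, 1, 6]
Discordant pairs = inversions in this position sequence.
5: 4, 3, 2, 1 → 4
8: 4, 3, 2, 7, 1, 6 → 6
4: 3, 2, 1 → 3
3: 2, 1 → 2
2: 1 → 1
7: 1, 6 → 2
1: 0
6: 0
Total: 4 + 6 + 3 + 2 + 1 + 2 + 0 + 0 = 18

18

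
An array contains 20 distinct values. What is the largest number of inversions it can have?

There are 190 inversions.

The maximum occurs when the array is in strictly decreasing order: every one of the C(20, 2) pairs is inverted.
C(20, 2) = 20·19/2 = 190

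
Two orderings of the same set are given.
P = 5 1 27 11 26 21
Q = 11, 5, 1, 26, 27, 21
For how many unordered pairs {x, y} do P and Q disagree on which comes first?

Assign each item its position (1..6) in the first ordering, then rewrite the second ordering as that position sequence:
positions: 5→1, 1→2, 27→3, 11→4, 26→5, 21→6
second ordering as positions: [4, 1, 2, 5, 3, 6]
Discordant pairs = inversions in this position sequence.
4: 1, 2, 3 → 3
1: 0
2: 0
5: 3 → 1
3: 0
6: 0
Total: 3 + 0 + 0 + 1 + 0 + 0 = 4

Disagreeing pairs: 4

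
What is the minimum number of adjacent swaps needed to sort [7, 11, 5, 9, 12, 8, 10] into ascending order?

The minimum number of adjacent swaps to sort an array equals its inversion count, since every such swap removes exactly one inversion.
Count inversions — for each element, later elements that are smaller:
7: 5 → 1
11: 5, 9, 8, 10 → 4
5: none → 0
9: 8 → 1
12: 8, 10 → 2
8: none → 0
10: none → 0
Total inversions: 1 + 4 + 0 + 1 + 2 + 0 + 0 = 8

Swaps: 8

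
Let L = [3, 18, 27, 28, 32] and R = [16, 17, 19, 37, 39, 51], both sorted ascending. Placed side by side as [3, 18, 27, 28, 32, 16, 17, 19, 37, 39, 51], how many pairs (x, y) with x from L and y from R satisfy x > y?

11

For each element r of the right run, count left-run elements greater than r:
r = 16: 18, 27, 28, 32 → 4
r = 17: 18, 27, 28, 32 → 4
r = 19: 27, 28, 32 → 3
r = 37: none → 0
r = 39: none → 0
r = 51: none → 0
Cross-inversions: 4 + 4 + 3 + 0 + 0 + 0 = 11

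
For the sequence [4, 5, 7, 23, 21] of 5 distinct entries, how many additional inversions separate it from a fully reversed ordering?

Maximum inversions for 5 distinct elements is C(5, 2) = 5·4/2 = 10.
Current inversions — for each element, count later smaller elements:
4: 0
5: 0
7: 0
23: 1
21: 0
Current total: 0 + 0 + 0 + 1 + 0 = 1
Shortfall: 10 − 1 = 9

9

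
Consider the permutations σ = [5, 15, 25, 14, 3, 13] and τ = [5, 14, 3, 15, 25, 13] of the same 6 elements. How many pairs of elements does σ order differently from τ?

Assign each item its position (1..6) in the first ordering, then rewrite the second ordering as that position sequence:
positions: 5→1, 15→2, 25→3, 14→4, 3→5, 13→6
second ordering as positions: [1, 4, 5, 2, 3, 6]
Discordant pairs = inversions in this position sequence.
1: 0
4: 2, 3 → 2
5: 2, 3 → 2
2: 0
3: 0
6: 0
Total: 0 + 2 + 2 + 0 + 0 + 0 = 4

4 discordant pairs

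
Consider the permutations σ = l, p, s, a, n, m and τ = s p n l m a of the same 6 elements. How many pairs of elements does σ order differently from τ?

6

Assign each item its position (1..6) in the first ordering, then rewrite the second ordering as that position sequence:
positions: l→1, p→2, s→3, a→4, n→5, m→6
second ordering as positions: [3, 2, 5, 1, 6, 4]
Discordant pairs = inversions in this position sequence.
3: 2, 1 → 2
2: 1 → 1
5: 1, 4 → 2
1: 0
6: 4 → 1
4: 0
Total: 2 + 1 + 2 + 0 + 1 + 0 = 6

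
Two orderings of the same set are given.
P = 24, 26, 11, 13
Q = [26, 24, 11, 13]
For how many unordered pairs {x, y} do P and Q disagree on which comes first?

1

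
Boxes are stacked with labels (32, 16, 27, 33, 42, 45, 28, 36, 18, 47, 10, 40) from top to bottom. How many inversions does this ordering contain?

28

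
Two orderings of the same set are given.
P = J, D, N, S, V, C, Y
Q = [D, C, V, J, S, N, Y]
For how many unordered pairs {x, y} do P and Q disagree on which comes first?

9 disagreeing pairs

Assign each item its position (1..7) in the first ordering, then rewrite the second ordering as that position sequence:
positions: J→1, D→2, N→3, S→4, V→5, C→6, Y→7
second ordering as positions: [2, 6, 5, 1, 4, 3, 7]
Discordant pairs = inversions in this position sequence.
2: 1 → 1
6: 5, 1, 4, 3 → 4
5: 1, 4, 3 → 3
1: 0
4: 3 → 1
3: 0
7: 0
Total: 1 + 4 + 3 + 0 + 1 + 0 + 0 = 9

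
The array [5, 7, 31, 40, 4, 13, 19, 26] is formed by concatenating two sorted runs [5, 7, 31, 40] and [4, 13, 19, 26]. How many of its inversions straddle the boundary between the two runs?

10

Take each right-half value and tally the left-half values above it:
r = 4: 5, 7, 31, 40 → 4
r = 13: 31, 40 → 2
r = 19: 31, 40 → 2
r = 26: 31, 40 → 2
Cross-inversions: 4 + 2 + 2 + 2 = 10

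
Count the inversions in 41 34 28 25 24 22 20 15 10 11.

44

Element-by-element contributions:
41 → 34, 28, 25, 24, 22, 20, 15, 10, 11 → 9
34 → 28, 25, 24, 22, 20, 15, 10, 11 → 8
28 → 25, 24, 22, 20, 15, 10, 11 → 7
25 → 24, 22, 20, 15, 10, 11 → 6
24 → 22, 20, 15, 10, 11 → 5
22 → 20, 15, 10, 11 → 4
20 → 15, 10, 11 → 3
15 → 10, 11 → 2
10 → none → 0
11 → none → 0
Sum: 9 + 8 + 7 + 6 + 5 + 4 + 3 + 2 + 0 + 0 = 44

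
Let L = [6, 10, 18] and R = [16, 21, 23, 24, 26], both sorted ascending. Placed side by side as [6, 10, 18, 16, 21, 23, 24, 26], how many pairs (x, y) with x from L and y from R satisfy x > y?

There is 1 cross-inversion.

Count, for every r in R, how many entries of L exceed r:
r = 16: 18 → 1
r = 21: none → 0
r = 23: none → 0
r = 24: none → 0
r = 26: none → 0
Cross-inversions: 1 + 0 + 0 + 0 + 0 = 1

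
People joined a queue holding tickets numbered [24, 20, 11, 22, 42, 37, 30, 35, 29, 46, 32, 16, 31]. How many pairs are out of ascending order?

32

Element-by-element contributions:
24: 4
20: 2
11: 0
22: 1
42: 7
37: 6
30: 2
35: 4
29: 1
46: 3
32: 2
16: 0
31: 0
Sum: 4 + 2 + 0 + 1 + 7 + 6 + 2 + 4 + 1 + 3 + 2 + 0 + 0 = 32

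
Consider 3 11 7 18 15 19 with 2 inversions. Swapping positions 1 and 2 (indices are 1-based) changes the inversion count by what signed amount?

+1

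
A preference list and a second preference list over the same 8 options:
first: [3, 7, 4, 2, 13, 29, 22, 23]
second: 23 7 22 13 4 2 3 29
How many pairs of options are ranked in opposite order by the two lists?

18 pairs

Assign each item its position (1..8) in the first ordering, then rewrite the second ordering as that position sequence:
positions: 3→1, 7→2, 4→3, 2→4, 13→5, 29→6, 22→7, 23→8
second ordering as positions: [8, 2, 7, 5, 3, 4, 1, 6]
Discordant pairs = inversions in this position sequence.
8: 2, 7, 5, 3, 4, 1, 6 → 7
2: 1 → 1
7: 5, 3, 4, 1, 6 → 5
5: 3, 4, 1 → 3
3: 1 → 1
4: 1 → 1
1: 0
6: 0
Total: 7 + 1 + 5 + 3 + 1 + 1 + 0 + 0 = 18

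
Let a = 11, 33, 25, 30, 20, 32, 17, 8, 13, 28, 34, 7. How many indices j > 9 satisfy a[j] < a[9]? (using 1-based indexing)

1 such element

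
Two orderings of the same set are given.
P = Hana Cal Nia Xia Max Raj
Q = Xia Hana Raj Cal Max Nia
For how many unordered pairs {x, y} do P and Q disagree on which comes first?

Disagreeing pairs: 7

Assign each item its position (1..6) in the first ordering, then rewrite the second ordering as that position sequence:
positions: Hana→1, Cal→2, Nia→3, Xia→4, Max→5, Raj→6
second ordering as positions: [4, 1, 6, 2, 5, 3]
Discordant pairs = inversions in this position sequence.
4: 1, 2, 3 → 3
1: 0
6: 2, 5, 3 → 3
2: 0
5: 3 → 1
3: 0
Total: 3 + 0 + 3 + 0 + 1 + 0 = 7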